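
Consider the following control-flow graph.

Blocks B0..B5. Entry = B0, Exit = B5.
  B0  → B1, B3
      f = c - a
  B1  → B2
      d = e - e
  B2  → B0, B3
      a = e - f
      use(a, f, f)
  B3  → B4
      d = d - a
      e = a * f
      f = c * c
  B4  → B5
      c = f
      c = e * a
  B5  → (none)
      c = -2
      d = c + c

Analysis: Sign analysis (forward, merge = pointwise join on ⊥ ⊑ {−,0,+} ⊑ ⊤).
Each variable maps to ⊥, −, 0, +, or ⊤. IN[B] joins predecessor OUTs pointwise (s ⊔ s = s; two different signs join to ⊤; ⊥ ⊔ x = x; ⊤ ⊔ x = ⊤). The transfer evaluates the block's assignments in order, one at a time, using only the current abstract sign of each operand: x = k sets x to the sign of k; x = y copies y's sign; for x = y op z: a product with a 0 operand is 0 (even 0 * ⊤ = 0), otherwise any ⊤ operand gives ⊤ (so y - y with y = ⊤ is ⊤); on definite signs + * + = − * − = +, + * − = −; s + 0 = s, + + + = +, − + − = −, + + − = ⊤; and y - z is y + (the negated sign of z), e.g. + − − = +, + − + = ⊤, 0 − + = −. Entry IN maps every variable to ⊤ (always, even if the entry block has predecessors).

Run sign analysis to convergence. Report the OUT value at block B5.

Per-block solution:
  B0:  IN=(all ⊤)  OUT=(all ⊤)
  B1:  IN=(all ⊤)  OUT=(all ⊤)
  B2:  IN=(all ⊤)  OUT=(all ⊤)
  B3:  IN=(all ⊤)  OUT=(all ⊤)
  B4:  IN=(all ⊤)  OUT=(all ⊤)
  B5:  IN=(all ⊤)  OUT={c:-, d:-; rest ⊤}

Merge at B5: IN[B5] = OUT[B4] = {a: ⊤, b: ⊤, c: ⊤, d: ⊤, e: ⊤, f: ⊤}
Applying B5's transfer function to that IN value gives OUT[B5] (row B5 above).

Answer: {a: ⊤, b: ⊤, c: -, d: -, e: ⊤, f: ⊤}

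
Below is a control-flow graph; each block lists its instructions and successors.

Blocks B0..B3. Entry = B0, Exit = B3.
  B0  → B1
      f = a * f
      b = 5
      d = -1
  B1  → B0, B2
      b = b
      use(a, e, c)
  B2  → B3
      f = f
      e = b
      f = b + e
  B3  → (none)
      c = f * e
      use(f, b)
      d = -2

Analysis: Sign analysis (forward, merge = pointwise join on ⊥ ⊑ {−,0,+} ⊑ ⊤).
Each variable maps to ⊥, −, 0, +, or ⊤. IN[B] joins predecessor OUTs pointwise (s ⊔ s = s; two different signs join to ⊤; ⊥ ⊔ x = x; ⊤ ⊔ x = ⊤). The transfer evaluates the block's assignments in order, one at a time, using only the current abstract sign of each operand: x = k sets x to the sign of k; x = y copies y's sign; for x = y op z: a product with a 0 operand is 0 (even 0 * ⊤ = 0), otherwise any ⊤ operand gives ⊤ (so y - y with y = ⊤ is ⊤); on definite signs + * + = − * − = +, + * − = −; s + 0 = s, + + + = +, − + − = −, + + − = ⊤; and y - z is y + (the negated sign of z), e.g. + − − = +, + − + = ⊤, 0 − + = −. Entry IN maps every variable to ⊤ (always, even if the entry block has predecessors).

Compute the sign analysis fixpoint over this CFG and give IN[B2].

Answer: {a: ⊤, b: +, c: ⊤, d: -, e: ⊤, f: ⊤}

Trace:
Per-block solution:
  B0:  IN=(all ⊤)  OUT={b:+, d:-; rest ⊤}
  B1:  IN={b:+, d:-; rest ⊤}  OUT={b:+, d:-; rest ⊤}
  B2:  IN={b:+, d:-; rest ⊤}  OUT={b:+, d:-, e:+, f:+; rest ⊤}
  B3:  IN={b:+, d:-, e:+, f:+; rest ⊤}  OUT={b:+, c:+, d:-, e:+, f:+; rest ⊤}

Merge at B2: IN[B2] = OUT[B1] = {a: ⊤, b: +, c: ⊤, d: -, e: ⊤, f: ⊤}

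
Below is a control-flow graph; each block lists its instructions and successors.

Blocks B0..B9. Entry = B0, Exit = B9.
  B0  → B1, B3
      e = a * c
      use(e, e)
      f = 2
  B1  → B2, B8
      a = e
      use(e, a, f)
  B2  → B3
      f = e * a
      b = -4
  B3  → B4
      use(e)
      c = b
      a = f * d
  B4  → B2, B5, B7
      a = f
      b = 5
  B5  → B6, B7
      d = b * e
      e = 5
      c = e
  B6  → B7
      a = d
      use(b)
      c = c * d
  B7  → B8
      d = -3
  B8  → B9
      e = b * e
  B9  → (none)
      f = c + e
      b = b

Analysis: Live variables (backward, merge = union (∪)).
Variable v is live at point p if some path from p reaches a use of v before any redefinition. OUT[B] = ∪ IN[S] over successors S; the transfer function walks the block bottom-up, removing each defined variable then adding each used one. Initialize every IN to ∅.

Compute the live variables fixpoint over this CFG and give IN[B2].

Fixpoint table:
  B0:   IN={a, b, c, d}   OUT={b, c, d, e, f}
  B1:   IN={b, c, d, e, f}   OUT={a, b, c, d, e}
  B2:   IN={a, d, e}   OUT={b, d, e, f}
  B3:   IN={b, d, e, f}   OUT={c, d, e, f}
  B4:   IN={c, d, e, f}   OUT={a, b, c, d, e}
  B5:   IN={b, e}   OUT={b, c, d, e}
  B6:   IN={b, c, d, e}   OUT={b, c, e}
  B7:   IN={b, c, e}   OUT={b, c, e}
  B8:   IN={b, c, e}   OUT={b, c, e}
  B9:   IN={b, c, e}   OUT={}

Merge at B2: OUT[B2] = IN[B3] = {b, d, e, f}
Applying B2's transfer function to that OUT value gives IN[B2] (row B2 above).

Answer: {a, d, e}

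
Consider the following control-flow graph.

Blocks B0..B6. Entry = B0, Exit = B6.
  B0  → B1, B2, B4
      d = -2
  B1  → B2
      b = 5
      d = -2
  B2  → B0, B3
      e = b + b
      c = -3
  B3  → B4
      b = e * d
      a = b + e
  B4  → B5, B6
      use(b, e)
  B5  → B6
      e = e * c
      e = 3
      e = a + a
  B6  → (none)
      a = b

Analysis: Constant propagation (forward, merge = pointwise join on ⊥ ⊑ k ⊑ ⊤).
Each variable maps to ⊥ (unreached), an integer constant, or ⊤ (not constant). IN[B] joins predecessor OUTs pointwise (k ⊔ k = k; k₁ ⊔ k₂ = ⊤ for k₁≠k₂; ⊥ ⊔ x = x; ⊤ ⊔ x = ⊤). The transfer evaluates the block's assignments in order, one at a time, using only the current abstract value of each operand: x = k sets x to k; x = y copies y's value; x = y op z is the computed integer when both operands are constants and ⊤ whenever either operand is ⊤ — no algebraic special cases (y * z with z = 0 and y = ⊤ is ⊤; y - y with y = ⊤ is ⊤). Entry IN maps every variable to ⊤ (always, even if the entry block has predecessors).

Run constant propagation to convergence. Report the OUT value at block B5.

Fixpoint table:
  B0:  IN=(all ⊤)  OUT={d:-2; rest ⊤}
  B1:  IN={d:-2; rest ⊤}  OUT={b:5, d:-2; rest ⊤}
  B2:  IN={d:-2; rest ⊤}  OUT={c:-3, d:-2; rest ⊤}
  B3:  IN={c:-3, d:-2; rest ⊤}  OUT={c:-3, d:-2; rest ⊤}
  B4:  IN={d:-2; rest ⊤}  OUT={d:-2; rest ⊤}
  B5:  IN={d:-2; rest ⊤}  OUT={d:-2; rest ⊤}
  B6:  IN={d:-2; rest ⊤}  OUT={d:-2; rest ⊤}

Merge at B5: IN[B5] = OUT[B4] = {a: ⊤, b: ⊤, c: ⊤, d: -2, e: ⊤, f: ⊤}
Applying B5's transfer function to that IN value gives OUT[B5] (row B5 above).

Answer: {a: ⊤, b: ⊤, c: ⊤, d: -2, e: ⊤, f: ⊤}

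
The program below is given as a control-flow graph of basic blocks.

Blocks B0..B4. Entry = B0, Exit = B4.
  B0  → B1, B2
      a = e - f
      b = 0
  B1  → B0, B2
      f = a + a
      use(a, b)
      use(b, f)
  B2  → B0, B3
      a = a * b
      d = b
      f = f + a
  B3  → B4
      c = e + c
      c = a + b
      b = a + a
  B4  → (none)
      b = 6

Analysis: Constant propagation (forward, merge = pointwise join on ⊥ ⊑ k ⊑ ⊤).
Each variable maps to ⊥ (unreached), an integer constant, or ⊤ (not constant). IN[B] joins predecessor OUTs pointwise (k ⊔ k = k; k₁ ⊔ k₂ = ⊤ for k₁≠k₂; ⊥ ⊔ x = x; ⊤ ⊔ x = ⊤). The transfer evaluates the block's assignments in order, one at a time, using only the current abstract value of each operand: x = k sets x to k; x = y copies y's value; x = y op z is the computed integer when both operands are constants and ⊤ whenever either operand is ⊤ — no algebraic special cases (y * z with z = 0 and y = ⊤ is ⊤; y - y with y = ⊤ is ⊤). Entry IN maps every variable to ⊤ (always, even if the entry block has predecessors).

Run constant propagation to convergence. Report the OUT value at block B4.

Converged values:
  B0:   IN=(all ⊤)   OUT={b:0; rest ⊤}
  B1:   IN={b:0; rest ⊤}   OUT={b:0; rest ⊤}
  B2:   IN={b:0; rest ⊤}   OUT={b:0, d:0; rest ⊤}
  B3:   IN={b:0, d:0; rest ⊤}   OUT={d:0; rest ⊤}
  B4:   IN={d:0; rest ⊤}   OUT={b:6, d:0; rest ⊤}

Merge at B4: IN[B4] = OUT[B3] = {a: ⊤, b: ⊤, c: ⊤, d: 0, e: ⊤, f: ⊤}
Applying B4's transfer function to that IN value gives OUT[B4] (row B4 above).

Answer: {a: ⊤, b: 6, c: ⊤, d: 0, e: ⊤, f: ⊤}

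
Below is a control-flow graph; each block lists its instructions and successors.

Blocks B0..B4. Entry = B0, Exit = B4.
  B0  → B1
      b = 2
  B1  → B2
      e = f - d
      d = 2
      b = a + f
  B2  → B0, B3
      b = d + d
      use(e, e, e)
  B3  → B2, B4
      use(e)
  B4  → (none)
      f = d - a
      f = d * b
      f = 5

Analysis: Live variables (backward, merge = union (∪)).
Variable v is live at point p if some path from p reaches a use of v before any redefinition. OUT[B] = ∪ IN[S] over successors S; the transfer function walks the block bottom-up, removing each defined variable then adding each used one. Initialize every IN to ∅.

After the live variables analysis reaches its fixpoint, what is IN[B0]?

Answer: {a, d, f}

Trace:
Fixpoint table:
  B0:  IN={a, d, f}  OUT={a, d, f}
  B1:  IN={a, d, f}  OUT={a, d, e, f}
  B2:  IN={a, d, e, f}  OUT={a, b, d, e, f}
  B3:  IN={a, b, d, e, f}  OUT={a, b, d, e, f}
  B4:  IN={a, b, d}  OUT={}

Merge at B0: OUT[B0] = IN[B1] = {a, d, f}
Applying B0's transfer function to that OUT value gives IN[B0] (row B0 above).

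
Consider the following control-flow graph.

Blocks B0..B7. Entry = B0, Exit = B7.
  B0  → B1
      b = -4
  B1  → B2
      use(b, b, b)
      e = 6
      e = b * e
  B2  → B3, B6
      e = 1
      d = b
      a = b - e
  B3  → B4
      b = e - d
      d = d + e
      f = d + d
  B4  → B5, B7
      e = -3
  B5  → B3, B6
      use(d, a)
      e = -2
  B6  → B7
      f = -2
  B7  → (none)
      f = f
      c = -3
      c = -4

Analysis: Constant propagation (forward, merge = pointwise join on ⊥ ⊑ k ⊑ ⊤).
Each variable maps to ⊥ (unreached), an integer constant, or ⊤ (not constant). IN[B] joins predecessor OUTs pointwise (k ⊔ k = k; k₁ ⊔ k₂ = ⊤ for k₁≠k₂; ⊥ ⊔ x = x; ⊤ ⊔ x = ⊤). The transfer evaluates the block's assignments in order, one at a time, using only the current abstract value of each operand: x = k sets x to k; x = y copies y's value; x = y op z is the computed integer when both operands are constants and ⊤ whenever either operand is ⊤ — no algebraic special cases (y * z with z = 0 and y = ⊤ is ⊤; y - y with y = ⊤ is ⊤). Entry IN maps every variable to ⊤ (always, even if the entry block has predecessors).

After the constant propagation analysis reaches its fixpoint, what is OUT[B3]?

Per-block solution:
  B0:  IN=(all ⊤)  OUT={b:-4; rest ⊤}
  B1:  IN={b:-4; rest ⊤}  OUT={b:-4, e:-24; rest ⊤}
  B2:  IN={b:-4, e:-24; rest ⊤}  OUT={a:-5, b:-4, d:-4, e:1; rest ⊤}
  B3:  IN={a:-5; rest ⊤}  OUT={a:-5; rest ⊤}
  B4:  IN={a:-5; rest ⊤}  OUT={a:-5, e:-3; rest ⊤}
  B5:  IN={a:-5, e:-3; rest ⊤}  OUT={a:-5, e:-2; rest ⊤}
  B6:  IN={a:-5; rest ⊤}  OUT={a:-5, f:-2; rest ⊤}
  B7:  IN={a:-5; rest ⊤}  OUT={a:-5, c:-4; rest ⊤}

Merge at B3: IN[B3] = OUT[B2] ⊔ OUT[B5] = {a: -5, b: ⊤, c: ⊤, d: ⊤, e: ⊤, f: ⊤}
Applying B3's transfer function to that IN value gives OUT[B3] (row B3 above).

Answer: {a: -5, b: ⊤, c: ⊤, d: ⊤, e: ⊤, f: ⊤}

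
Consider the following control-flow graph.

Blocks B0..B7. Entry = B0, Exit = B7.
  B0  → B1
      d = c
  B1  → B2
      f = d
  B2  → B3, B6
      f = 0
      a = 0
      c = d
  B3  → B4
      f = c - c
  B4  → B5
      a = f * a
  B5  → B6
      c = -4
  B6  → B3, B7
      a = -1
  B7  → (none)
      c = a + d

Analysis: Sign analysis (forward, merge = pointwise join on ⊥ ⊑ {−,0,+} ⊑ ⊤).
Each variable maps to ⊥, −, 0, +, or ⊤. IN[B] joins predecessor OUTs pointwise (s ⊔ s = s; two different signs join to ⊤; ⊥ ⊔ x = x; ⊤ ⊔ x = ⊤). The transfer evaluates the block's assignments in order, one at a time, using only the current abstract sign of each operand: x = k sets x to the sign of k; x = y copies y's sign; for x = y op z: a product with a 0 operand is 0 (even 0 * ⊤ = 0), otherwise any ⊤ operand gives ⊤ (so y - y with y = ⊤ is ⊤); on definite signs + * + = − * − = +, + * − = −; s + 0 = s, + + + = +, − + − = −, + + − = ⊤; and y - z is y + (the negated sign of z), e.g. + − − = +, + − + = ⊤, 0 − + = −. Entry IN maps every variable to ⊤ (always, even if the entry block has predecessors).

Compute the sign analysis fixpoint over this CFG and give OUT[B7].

Answer: {a: -, b: ⊤, c: ⊤, d: ⊤, e: ⊤, f: ⊤}

Derivation:
Converged values:
  B0:   IN=(all ⊤)   OUT=(all ⊤)
  B1:   IN=(all ⊤)   OUT=(all ⊤)
  B2:   IN=(all ⊤)   OUT={a:0, f:0; rest ⊤}
  B3:   IN=(all ⊤)   OUT=(all ⊤)
  B4:   IN=(all ⊤)   OUT=(all ⊤)
  B5:   IN=(all ⊤)   OUT={c:-; rest ⊤}
  B6:   IN=(all ⊤)   OUT={a:-; rest ⊤}
  B7:   IN={a:-; rest ⊤}   OUT={a:-; rest ⊤}

Merge at B7: IN[B7] = OUT[B6] = {a: -, b: ⊤, c: ⊤, d: ⊤, e: ⊤, f: ⊤}
Applying B7's transfer function to that IN value gives OUT[B7] (row B7 above).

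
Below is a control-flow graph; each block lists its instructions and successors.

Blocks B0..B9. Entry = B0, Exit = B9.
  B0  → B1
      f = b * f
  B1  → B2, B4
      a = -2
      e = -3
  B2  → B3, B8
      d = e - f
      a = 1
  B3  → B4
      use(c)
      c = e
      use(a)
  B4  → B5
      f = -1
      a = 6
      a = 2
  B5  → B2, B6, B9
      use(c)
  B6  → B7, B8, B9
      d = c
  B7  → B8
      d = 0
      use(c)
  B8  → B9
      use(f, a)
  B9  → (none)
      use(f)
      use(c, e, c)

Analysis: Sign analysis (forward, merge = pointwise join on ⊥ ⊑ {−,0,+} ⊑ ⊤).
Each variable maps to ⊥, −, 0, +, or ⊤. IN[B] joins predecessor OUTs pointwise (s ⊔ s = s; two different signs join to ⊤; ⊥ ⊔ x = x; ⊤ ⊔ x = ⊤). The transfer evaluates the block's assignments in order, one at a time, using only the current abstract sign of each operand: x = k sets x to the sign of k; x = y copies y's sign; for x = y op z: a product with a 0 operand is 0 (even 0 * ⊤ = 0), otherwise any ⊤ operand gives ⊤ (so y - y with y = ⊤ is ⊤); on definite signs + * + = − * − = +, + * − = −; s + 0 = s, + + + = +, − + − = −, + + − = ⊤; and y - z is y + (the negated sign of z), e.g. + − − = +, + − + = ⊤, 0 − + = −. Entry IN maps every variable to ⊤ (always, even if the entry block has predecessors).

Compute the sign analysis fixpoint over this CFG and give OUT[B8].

Fixpoint table:
  B0: | IN=(all ⊤) | OUT=(all ⊤)
  B1: | IN=(all ⊤) | OUT={a:-, e:-; rest ⊤}
  B2: | IN={e:-; rest ⊤} | OUT={a:+, e:-; rest ⊤}
  B3: | IN={a:+, e:-; rest ⊤} | OUT={a:+, c:-, e:-; rest ⊤}
  B4: | IN={e:-; rest ⊤} | OUT={a:+, e:-, f:-; rest ⊤}
  B5: | IN={a:+, e:-, f:-; rest ⊤} | OUT={a:+, e:-, f:-; rest ⊤}
  B6: | IN={a:+, e:-, f:-; rest ⊤} | OUT={a:+, e:-, f:-; rest ⊤}
  B7: | IN={a:+, e:-, f:-; rest ⊤} | OUT={a:+, d:0, e:-, f:-; rest ⊤}
  B8: | IN={a:+, e:-; rest ⊤} | OUT={a:+, e:-; rest ⊤}
  B9: | IN={a:+, e:-; rest ⊤} | OUT={a:+, e:-; rest ⊤}

Merge at B8: IN[B8] = OUT[B2] ⊔ OUT[B6] ⊔ OUT[B7] = {a: +, b: ⊤, c: ⊤, d: ⊤, e: -, f: ⊤}
Applying B8's transfer function to that IN value gives OUT[B8] (row B8 above).

Answer: {a: +, b: ⊤, c: ⊤, d: ⊤, e: -, f: ⊤}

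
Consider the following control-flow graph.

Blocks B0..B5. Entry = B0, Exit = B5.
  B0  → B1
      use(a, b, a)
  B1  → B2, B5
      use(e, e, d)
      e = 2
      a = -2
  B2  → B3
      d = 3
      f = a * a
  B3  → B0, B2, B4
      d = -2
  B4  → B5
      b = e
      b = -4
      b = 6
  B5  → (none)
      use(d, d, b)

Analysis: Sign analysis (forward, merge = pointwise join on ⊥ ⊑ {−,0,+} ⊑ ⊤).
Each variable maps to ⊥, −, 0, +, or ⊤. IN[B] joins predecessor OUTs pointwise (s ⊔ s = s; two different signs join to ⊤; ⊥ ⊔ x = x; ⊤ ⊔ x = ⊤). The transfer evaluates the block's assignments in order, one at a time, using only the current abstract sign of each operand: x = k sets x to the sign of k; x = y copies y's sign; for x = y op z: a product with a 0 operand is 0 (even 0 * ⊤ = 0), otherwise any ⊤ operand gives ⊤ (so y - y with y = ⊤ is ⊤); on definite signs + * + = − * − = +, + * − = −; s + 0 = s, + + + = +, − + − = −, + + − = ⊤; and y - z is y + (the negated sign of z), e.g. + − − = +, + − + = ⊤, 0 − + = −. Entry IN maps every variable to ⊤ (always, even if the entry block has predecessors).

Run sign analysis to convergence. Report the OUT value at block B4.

Answer: {a: -, b: +, c: ⊤, d: -, e: +, f: +}

Trace:
Converged values:
  B0:   IN=(all ⊤)   OUT=(all ⊤)
  B1:   IN=(all ⊤)   OUT={a:-, e:+; rest ⊤}
  B2:   IN={a:-, e:+; rest ⊤}   OUT={a:-, d:+, e:+, f:+; rest ⊤}
  B3:   IN={a:-, d:+, e:+, f:+; rest ⊤}   OUT={a:-, d:-, e:+, f:+; rest ⊤}
  B4:   IN={a:-, d:-, e:+, f:+; rest ⊤}   OUT={a:-, b:+, d:-, e:+, f:+; rest ⊤}
  B5:   IN={a:-, e:+; rest ⊤}   OUT={a:-, e:+; rest ⊤}

Merge at B4: IN[B4] = OUT[B3] = {a: -, b: ⊤, c: ⊤, d: -, e: +, f: +}
Applying B4's transfer function to that IN value gives OUT[B4] (row B4 above).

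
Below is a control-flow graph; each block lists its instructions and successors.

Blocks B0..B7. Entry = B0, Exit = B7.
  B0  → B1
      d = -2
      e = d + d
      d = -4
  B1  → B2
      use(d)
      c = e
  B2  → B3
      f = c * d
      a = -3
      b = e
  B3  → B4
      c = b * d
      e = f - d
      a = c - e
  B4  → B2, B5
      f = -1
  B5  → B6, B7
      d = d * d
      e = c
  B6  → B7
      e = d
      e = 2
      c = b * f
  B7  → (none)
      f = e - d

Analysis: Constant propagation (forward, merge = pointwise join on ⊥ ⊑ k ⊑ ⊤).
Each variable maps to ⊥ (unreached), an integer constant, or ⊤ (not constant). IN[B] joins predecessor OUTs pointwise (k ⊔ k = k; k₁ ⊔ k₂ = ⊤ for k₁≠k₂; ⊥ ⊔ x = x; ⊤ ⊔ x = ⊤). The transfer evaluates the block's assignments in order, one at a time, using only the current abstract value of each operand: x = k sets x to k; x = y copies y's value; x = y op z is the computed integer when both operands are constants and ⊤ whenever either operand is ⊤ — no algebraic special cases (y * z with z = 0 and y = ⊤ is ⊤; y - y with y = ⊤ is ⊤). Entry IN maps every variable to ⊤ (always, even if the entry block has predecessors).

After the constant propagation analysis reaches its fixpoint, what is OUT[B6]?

Answer: {a: ⊤, b: ⊤, c: ⊤, d: 16, e: 2, f: -1}

Working:
Per-block solution:
  B0: | IN=(all ⊤) | OUT={d:-4, e:-4; rest ⊤}
  B1: | IN={d:-4, e:-4; rest ⊤} | OUT={c:-4, d:-4, e:-4; rest ⊤}
  B2: | IN={d:-4; rest ⊤} | OUT={a:-3, d:-4; rest ⊤}
  B3: | IN={a:-3, d:-4; rest ⊤} | OUT={d:-4; rest ⊤}
  B4: | IN={d:-4; rest ⊤} | OUT={d:-4, f:-1; rest ⊤}
  B5: | IN={d:-4, f:-1; rest ⊤} | OUT={d:16, f:-1; rest ⊤}
  B6: | IN={d:16, f:-1; rest ⊤} | OUT={d:16, e:2, f:-1; rest ⊤}
  B7: | IN={d:16, f:-1; rest ⊤} | OUT={d:16; rest ⊤}

Merge at B6: IN[B6] = OUT[B5] = {a: ⊤, b: ⊤, c: ⊤, d: 16, e: ⊤, f: -1}
Applying B6's transfer function to that IN value gives OUT[B6] (row B6 above).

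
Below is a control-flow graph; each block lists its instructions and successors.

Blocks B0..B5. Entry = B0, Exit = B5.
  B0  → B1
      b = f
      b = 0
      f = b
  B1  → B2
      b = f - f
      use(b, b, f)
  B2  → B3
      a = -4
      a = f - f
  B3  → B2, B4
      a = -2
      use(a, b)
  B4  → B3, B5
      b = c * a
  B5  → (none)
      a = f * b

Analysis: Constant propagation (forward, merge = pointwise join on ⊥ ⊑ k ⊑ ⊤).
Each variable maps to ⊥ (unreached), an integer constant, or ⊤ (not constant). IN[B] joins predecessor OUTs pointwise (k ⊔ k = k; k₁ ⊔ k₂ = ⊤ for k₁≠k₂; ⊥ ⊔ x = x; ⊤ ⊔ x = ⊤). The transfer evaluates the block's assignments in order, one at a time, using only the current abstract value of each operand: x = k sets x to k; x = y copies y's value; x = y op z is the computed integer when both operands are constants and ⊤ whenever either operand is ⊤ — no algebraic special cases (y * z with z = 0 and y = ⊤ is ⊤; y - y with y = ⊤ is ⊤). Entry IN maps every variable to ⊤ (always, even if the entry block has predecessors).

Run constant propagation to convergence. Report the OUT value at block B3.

Fixpoint table:
  B0:  IN=(all ⊤)  OUT={b:0, f:0; rest ⊤}
  B1:  IN={b:0, f:0; rest ⊤}  OUT={b:0, f:0; rest ⊤}
  B2:  IN={f:0; rest ⊤}  OUT={a:0, f:0; rest ⊤}
  B3:  IN={f:0; rest ⊤}  OUT={a:-2, f:0; rest ⊤}
  B4:  IN={a:-2, f:0; rest ⊤}  OUT={a:-2, f:0; rest ⊤}
  B5:  IN={a:-2, f:0; rest ⊤}  OUT={f:0; rest ⊤}

Merge at B3: IN[B3] = OUT[B2] ⊔ OUT[B4] = {a: ⊤, b: ⊤, c: ⊤, d: ⊤, e: ⊤, f: 0}
Applying B3's transfer function to that IN value gives OUT[B3] (row B3 above).

Answer: {a: -2, b: ⊤, c: ⊤, d: ⊤, e: ⊤, f: 0}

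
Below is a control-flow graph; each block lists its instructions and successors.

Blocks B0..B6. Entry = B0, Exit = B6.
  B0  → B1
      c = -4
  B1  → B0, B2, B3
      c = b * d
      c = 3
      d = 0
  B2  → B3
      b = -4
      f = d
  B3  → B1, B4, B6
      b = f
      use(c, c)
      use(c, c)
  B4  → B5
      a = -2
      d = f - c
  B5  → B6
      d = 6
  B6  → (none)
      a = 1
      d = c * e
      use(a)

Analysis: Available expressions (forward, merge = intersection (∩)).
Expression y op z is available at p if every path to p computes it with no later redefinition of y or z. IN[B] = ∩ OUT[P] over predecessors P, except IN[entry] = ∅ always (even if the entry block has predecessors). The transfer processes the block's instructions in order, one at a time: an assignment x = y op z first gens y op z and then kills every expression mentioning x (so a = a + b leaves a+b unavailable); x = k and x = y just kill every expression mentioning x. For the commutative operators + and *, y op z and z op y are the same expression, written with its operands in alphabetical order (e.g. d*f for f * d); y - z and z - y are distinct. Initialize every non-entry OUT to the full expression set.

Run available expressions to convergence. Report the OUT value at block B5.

Converged values:
  B0:  IN={}  OUT={}
  B1:  IN={}  OUT={}
  B2:  IN={}  OUT={}
  B3:  IN={}  OUT={}
  B4:  IN={}  OUT={f-c}
  B5:  IN={f-c}  OUT={f-c}
  B6:  IN={}  OUT={c*e}

Merge at B5: IN[B5] = OUT[B4] = {f-c}
Applying B5's transfer function to that IN value gives OUT[B5] (row B5 above).

Answer: {f-c}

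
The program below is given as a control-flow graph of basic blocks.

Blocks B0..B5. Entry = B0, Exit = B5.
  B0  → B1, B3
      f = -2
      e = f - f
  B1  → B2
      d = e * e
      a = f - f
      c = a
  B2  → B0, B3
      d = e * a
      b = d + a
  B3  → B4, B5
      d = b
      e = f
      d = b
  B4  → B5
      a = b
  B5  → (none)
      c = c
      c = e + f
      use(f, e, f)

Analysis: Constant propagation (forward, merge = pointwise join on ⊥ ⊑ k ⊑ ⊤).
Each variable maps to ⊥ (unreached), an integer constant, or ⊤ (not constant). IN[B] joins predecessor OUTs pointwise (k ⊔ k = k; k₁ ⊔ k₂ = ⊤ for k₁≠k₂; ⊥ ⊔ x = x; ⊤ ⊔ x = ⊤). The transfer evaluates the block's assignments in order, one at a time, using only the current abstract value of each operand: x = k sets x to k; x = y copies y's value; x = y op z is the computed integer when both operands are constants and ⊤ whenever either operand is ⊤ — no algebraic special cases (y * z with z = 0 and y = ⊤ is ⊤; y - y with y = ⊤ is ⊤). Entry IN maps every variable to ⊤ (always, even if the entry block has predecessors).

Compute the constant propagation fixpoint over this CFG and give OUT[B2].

Per-block solution:
  B0:   IN=(all ⊤)   OUT={e:0, f:-2; rest ⊤}
  B1:   IN={e:0, f:-2; rest ⊤}   OUT={a:0, c:0, d:0, e:0, f:-2; rest ⊤}
  B2:   IN={a:0, c:0, d:0, e:0, f:-2; rest ⊤}   OUT={a:0, b:0, c:0, d:0, e:0, f:-2; rest ⊤}
  B3:   IN={e:0, f:-2; rest ⊤}   OUT={e:-2, f:-2; rest ⊤}
  B4:   IN={e:-2, f:-2; rest ⊤}   OUT={e:-2, f:-2; rest ⊤}
  B5:   IN={e:-2, f:-2; rest ⊤}   OUT={c:-4, e:-2, f:-2; rest ⊤}

Merge at B2: IN[B2] = OUT[B1] = {a: 0, b: ⊤, c: 0, d: 0, e: 0, f: -2}
Applying B2's transfer function to that IN value gives OUT[B2] (row B2 above).

Answer: {a: 0, b: 0, c: 0, d: 0, e: 0, f: -2}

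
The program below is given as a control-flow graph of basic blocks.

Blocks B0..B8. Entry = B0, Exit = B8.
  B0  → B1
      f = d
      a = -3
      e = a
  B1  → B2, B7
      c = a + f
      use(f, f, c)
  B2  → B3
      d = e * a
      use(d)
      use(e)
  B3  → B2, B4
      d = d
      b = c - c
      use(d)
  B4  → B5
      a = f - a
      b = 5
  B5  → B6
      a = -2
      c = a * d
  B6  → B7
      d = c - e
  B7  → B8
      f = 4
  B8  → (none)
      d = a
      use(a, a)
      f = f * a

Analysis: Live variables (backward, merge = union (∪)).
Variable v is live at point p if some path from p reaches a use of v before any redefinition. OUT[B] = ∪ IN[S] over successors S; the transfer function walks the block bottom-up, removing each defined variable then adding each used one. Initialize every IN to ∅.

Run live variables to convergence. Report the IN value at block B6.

Answer: {a, c, e}

Derivation:
Per-block solution:
  B0:  IN={d}  OUT={a, e, f}
  B1:  IN={a, e, f}  OUT={a, c, e, f}
  B2:  IN={a, c, e, f}  OUT={a, c, d, e, f}
  B3:  IN={a, c, d, e, f}  OUT={a, c, d, e, f}
  B4:  IN={a, d, e, f}  OUT={d, e}
  B5:  IN={d, e}  OUT={a, c, e}
  B6:  IN={a, c, e}  OUT={a}
  B7:  IN={a}  OUT={a, f}
  B8:  IN={a, f}  OUT={}

Merge at B6: OUT[B6] = IN[B7] = {a}
Applying B6's transfer function to that OUT value gives IN[B6] (row B6 above).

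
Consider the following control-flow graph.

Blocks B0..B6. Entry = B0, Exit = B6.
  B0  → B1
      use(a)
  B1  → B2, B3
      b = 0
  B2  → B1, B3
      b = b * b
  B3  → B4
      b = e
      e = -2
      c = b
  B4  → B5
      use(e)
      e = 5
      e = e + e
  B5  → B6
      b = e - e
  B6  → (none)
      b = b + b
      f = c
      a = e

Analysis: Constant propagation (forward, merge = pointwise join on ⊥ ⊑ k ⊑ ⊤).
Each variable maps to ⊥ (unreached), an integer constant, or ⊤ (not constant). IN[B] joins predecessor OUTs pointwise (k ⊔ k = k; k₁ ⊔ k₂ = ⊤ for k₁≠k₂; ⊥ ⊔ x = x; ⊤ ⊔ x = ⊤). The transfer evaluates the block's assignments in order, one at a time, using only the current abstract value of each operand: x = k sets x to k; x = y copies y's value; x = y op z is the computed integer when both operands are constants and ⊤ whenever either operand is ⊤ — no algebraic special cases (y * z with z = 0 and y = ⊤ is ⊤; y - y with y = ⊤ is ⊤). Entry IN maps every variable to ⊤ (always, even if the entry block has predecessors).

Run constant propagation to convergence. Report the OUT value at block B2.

Answer: {a: ⊤, b: 0, c: ⊤, d: ⊤, e: ⊤, f: ⊤}

Trace:
Converged values:
  B0: | IN=(all ⊤) | OUT=(all ⊤)
  B1: | IN=(all ⊤) | OUT={b:0; rest ⊤}
  B2: | IN={b:0; rest ⊤} | OUT={b:0; rest ⊤}
  B3: | IN={b:0; rest ⊤} | OUT={e:-2; rest ⊤}
  B4: | IN={e:-2; rest ⊤} | OUT={e:10; rest ⊤}
  B5: | IN={e:10; rest ⊤} | OUT={b:0, e:10; rest ⊤}
  B6: | IN={b:0, e:10; rest ⊤} | OUT={a:10, b:0, e:10; rest ⊤}

Merge at B2: IN[B2] = OUT[B1] = {a: ⊤, b: 0, c: ⊤, d: ⊤, e: ⊤, f: ⊤}
Applying B2's transfer function to that IN value gives OUT[B2] (row B2 above).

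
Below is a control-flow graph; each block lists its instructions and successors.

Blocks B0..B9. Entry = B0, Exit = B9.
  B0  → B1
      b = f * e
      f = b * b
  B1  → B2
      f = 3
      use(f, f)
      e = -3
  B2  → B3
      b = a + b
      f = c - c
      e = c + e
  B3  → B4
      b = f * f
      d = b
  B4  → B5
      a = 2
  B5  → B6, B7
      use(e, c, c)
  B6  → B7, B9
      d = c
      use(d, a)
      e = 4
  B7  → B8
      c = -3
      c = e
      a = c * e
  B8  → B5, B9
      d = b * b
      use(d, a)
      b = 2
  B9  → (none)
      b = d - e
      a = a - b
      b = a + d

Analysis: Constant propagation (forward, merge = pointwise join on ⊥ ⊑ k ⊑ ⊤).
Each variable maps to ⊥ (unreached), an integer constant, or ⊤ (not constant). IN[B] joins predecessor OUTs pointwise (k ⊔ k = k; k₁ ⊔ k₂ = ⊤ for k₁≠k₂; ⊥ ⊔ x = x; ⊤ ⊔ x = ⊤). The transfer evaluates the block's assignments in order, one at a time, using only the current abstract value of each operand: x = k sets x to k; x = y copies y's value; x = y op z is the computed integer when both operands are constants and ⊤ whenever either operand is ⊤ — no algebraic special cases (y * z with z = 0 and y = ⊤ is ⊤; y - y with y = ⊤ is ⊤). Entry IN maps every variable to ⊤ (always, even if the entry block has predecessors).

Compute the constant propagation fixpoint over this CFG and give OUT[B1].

Converged values:
  B0: | IN=(all ⊤) | OUT=(all ⊤)
  B1: | IN=(all ⊤) | OUT={e:-3, f:3; rest ⊤}
  B2: | IN={e:-3, f:3; rest ⊤} | OUT=(all ⊤)
  B3: | IN=(all ⊤) | OUT=(all ⊤)
  B4: | IN=(all ⊤) | OUT={a:2; rest ⊤}
  B5: | IN=(all ⊤) | OUT=(all ⊤)
  B6: | IN=(all ⊤) | OUT={e:4; rest ⊤}
  B7: | IN=(all ⊤) | OUT=(all ⊤)
  B8: | IN=(all ⊤) | OUT={b:2; rest ⊤}
  B9: | IN=(all ⊤) | OUT=(all ⊤)

Merge at B1: IN[B1] = OUT[B0] = {a: ⊤, b: ⊤, c: ⊤, d: ⊤, e: ⊤, f: ⊤}
Applying B1's transfer function to that IN value gives OUT[B1] (row B1 above).

Answer: {a: ⊤, b: ⊤, c: ⊤, d: ⊤, e: -3, f: 3}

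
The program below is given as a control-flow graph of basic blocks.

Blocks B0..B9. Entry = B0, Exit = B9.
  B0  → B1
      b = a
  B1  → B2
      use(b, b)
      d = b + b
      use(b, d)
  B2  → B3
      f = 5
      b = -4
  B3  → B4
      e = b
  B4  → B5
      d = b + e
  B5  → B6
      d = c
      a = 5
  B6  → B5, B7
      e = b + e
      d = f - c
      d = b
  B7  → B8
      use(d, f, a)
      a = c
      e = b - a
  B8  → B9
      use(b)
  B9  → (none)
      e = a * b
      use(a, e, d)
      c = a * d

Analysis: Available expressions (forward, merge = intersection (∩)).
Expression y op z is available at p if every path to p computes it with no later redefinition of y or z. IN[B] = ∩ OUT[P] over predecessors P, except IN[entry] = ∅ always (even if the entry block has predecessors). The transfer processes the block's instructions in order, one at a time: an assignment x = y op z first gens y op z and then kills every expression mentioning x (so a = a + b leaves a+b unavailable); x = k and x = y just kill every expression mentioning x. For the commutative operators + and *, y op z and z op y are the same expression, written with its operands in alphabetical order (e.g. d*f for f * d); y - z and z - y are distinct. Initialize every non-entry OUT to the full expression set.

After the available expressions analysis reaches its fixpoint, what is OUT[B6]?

Per-block solution:
  B0:  IN={}  OUT={}
  B1:  IN={}  OUT={b+b}
  B2:  IN={b+b}  OUT={}
  B3:  IN={}  OUT={}
  B4:  IN={}  OUT={b+e}
  B5:  IN={}  OUT={}
  B6:  IN={}  OUT={f-c}
  B7:  IN={f-c}  OUT={b-a, f-c}
  B8:  IN={b-a, f-c}  OUT={b-a, f-c}
  B9:  IN={b-a, f-c}  OUT={a*b, a*d, b-a}

Merge at B6: IN[B6] = OUT[B5] = {}
Applying B6's transfer function to that IN value gives OUT[B6] (row B6 above).

Answer: {f-c}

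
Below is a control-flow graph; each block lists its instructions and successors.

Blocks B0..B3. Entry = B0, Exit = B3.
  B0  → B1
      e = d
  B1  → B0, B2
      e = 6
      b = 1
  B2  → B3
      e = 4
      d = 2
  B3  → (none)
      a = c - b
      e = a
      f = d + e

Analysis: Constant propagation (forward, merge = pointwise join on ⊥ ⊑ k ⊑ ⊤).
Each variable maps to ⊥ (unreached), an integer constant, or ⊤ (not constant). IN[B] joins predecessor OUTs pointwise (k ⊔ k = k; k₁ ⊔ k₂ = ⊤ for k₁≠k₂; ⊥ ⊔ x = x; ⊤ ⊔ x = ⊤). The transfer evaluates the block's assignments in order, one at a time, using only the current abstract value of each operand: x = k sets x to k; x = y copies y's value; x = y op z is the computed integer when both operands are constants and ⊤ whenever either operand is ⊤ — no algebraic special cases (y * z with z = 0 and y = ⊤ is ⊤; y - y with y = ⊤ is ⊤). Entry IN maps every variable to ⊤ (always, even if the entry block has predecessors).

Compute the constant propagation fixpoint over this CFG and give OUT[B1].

Answer: {a: ⊤, b: 1, c: ⊤, d: ⊤, e: 6, f: ⊤}

Trace:
Fixpoint table:
  B0:   IN=(all ⊤)   OUT=(all ⊤)
  B1:   IN=(all ⊤)   OUT={b:1, e:6; rest ⊤}
  B2:   IN={b:1, e:6; rest ⊤}   OUT={b:1, d:2, e:4; rest ⊤}
  B3:   IN={b:1, d:2, e:4; rest ⊤}   OUT={b:1, d:2; rest ⊤}

Merge at B1: IN[B1] = OUT[B0] = {a: ⊤, b: ⊤, c: ⊤, d: ⊤, e: ⊤, f: ⊤}
Applying B1's transfer function to that IN value gives OUT[B1] (row B1 above).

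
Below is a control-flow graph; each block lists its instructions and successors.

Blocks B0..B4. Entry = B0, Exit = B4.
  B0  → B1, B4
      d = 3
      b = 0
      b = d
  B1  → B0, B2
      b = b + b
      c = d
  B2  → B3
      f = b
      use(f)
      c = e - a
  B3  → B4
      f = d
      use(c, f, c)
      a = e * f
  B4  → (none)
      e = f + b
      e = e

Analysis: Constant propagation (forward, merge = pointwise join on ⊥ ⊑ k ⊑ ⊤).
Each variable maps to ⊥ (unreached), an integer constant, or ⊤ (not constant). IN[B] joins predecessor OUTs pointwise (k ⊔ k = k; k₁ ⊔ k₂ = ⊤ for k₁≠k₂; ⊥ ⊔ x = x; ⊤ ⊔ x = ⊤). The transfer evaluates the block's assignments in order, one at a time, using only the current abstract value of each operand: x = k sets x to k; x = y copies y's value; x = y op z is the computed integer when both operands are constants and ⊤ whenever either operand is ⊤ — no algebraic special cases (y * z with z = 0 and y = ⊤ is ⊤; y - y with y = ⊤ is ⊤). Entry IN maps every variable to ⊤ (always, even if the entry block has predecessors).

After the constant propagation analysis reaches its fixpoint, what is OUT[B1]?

Answer: {a: ⊤, b: 6, c: 3, d: 3, e: ⊤, f: ⊤}

Trace:
Fixpoint table:
  B0:   IN=(all ⊤)   OUT={b:3, d:3; rest ⊤}
  B1:   IN={b:3, d:3; rest ⊤}   OUT={b:6, c:3, d:3; rest ⊤}
  B2:   IN={b:6, c:3, d:3; rest ⊤}   OUT={b:6, d:3, f:6; rest ⊤}
  B3:   IN={b:6, d:3, f:6; rest ⊤}   OUT={b:6, d:3, f:3; rest ⊤}
  B4:   IN={d:3; rest ⊤}   OUT={d:3; rest ⊤}

Merge at B1: IN[B1] = OUT[B0] = {a: ⊤, b: 3, c: ⊤, d: 3, e: ⊤, f: ⊤}
Applying B1's transfer function to that IN value gives OUT[B1] (row B1 above).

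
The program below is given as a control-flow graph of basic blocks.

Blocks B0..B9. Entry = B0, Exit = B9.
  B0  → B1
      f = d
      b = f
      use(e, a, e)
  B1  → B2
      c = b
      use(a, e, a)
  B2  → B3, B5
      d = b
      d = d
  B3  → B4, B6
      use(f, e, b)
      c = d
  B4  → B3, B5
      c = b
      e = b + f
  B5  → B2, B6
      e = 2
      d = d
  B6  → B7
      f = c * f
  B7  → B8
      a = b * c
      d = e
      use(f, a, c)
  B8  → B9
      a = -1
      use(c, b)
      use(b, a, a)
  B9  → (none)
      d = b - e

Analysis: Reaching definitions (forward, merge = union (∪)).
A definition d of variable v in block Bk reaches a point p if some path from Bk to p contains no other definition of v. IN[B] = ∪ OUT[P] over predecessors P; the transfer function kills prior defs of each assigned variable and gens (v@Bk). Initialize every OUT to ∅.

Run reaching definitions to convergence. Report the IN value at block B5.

Answer: {b@B0, c@B1, c@B4, d@B2, e@B4, e@B5, f@B0}

Trace:
Converged values:
  B0:  IN={}  OUT={b@B0, f@B0}
  B1:  IN={b@B0, f@B0}  OUT={b@B0, c@B1, f@B0}
  B2:  IN={b@B0, c@B1, c@B4, d@B5, e@B5, f@B0}  OUT={b@B0, c@B1, c@B4, d@B2, e@B5, f@B0}
  B3:  IN={b@B0, c@B1, c@B4, d@B2, e@B4, e@B5, f@B0}  OUT={b@B0, c@B3, d@B2, e@B4, e@B5, f@B0}
  B4:  IN={b@B0, c@B3, d@B2, e@B4, e@B5, f@B0}  OUT={b@B0, c@B4, d@B2, e@B4, f@B0}
  B5:  IN={b@B0, c@B1, c@B4, d@B2, e@B4, e@B5, f@B0}  OUT={b@B0, c@B1, c@B4, d@B5, e@B5, f@B0}
  B6:  IN={b@B0, c@B1, c@B3, c@B4, d@B2, d@B5, e@B4, e@B5, f@B0}  OUT={b@B0, c@B1, c@B3, c@B4, d@B2, d@B5, e@B4, e@B5, f@B6}
  B7:  IN={b@B0, c@B1, c@B3, c@B4, d@B2, d@B5, e@B4, e@B5, f@B6}  OUT={a@B7, b@B0, c@B1, c@B3, c@B4, d@B7, e@B4, e@B5, f@B6}
  B8:  IN={a@B7, b@B0, c@B1, c@B3, c@B4, d@B7, e@B4, e@B5, f@B6}  OUT={a@B8, b@B0, c@B1, c@B3, c@B4, d@B7, e@B4, e@B5, f@B6}
  B9:  IN={a@B8, b@B0, c@B1, c@B3, c@B4, d@B7, e@B4, e@B5, f@B6}  OUT={a@B8, b@B0, c@B1, c@B3, c@B4, d@B9, e@B4, e@B5, f@B6}

Merge at B5: IN[B5] = OUT[B2] ⊔ OUT[B4] = {b@B0, c@B1, c@B4, d@B2, e@B4, e@B5, f@B0}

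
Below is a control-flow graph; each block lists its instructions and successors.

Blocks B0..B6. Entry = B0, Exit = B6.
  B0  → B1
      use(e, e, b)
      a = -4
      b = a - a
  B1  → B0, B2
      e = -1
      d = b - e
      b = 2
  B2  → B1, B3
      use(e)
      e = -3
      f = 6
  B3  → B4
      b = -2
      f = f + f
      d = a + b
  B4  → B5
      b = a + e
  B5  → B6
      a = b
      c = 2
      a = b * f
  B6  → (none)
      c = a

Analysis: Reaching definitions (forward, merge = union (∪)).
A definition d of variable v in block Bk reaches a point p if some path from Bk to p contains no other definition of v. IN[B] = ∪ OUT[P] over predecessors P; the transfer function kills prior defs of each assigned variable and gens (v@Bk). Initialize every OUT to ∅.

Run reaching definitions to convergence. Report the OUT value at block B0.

Answer: {a@B0, b@B0, d@B1, e@B1, f@B2}

Working:
Converged values:
  B0:  IN={a@B0, b@B1, d@B1, e@B1, f@B2}  OUT={a@B0, b@B0, d@B1, e@B1, f@B2}
  B1:  IN={a@B0, b@B0, b@B1, d@B1, e@B1, e@B2, f@B2}  OUT={a@B0, b@B1, d@B1, e@B1, f@B2}
  B2:  IN={a@B0, b@B1, d@B1, e@B1, f@B2}  OUT={a@B0, b@B1, d@B1, e@B2, f@B2}
  B3:  IN={a@B0, b@B1, d@B1, e@B2, f@B2}  OUT={a@B0, b@B3, d@B3, e@B2, f@B3}
  B4:  IN={a@B0, b@B3, d@B3, e@B2, f@B3}  OUT={a@B0, b@B4, d@B3, e@B2, f@B3}
  B5:  IN={a@B0, b@B4, d@B3, e@B2, f@B3}  OUT={a@B5, b@B4, c@B5, d@B3, e@B2, f@B3}
  B6:  IN={a@B5, b@B4, c@B5, d@B3, e@B2, f@B3}  OUT={a@B5, b@B4, c@B6, d@B3, e@B2, f@B3}

Merge at B0 (entry node, so the boundary value {} is joined with the incoming edge(s)): IN[B0] = {} ⊔ OUT[B1] = {a@B0, b@B1, d@B1, e@B1, f@B2}
Applying B0's transfer function to that IN value gives OUT[B0] (row B0 above).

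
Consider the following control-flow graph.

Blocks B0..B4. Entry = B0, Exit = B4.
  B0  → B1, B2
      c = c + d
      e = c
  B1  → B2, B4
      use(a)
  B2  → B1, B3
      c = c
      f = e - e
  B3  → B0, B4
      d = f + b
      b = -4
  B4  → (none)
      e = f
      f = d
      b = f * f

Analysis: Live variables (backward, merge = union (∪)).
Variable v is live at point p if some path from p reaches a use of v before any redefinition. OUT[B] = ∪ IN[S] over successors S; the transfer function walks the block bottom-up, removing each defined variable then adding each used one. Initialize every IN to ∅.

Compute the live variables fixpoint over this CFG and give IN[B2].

Per-block solution:
  B0:   IN={a, b, c, d, f}   OUT={a, b, c, d, e, f}
  B1:   IN={a, b, c, d, e, f}   OUT={a, b, c, d, e, f}
  B2:   IN={a, b, c, d, e}   OUT={a, b, c, d, e, f}
  B3:   IN={a, b, c, f}   OUT={a, b, c, d, f}
  B4:   IN={d, f}   OUT={}

Merge at B2: OUT[B2] = IN[B1] ⊔ IN[B3] = {a, b, c, d, e, f}
Applying B2's transfer function to that OUT value gives IN[B2] (row B2 above).

Answer: {a, b, c, d, e}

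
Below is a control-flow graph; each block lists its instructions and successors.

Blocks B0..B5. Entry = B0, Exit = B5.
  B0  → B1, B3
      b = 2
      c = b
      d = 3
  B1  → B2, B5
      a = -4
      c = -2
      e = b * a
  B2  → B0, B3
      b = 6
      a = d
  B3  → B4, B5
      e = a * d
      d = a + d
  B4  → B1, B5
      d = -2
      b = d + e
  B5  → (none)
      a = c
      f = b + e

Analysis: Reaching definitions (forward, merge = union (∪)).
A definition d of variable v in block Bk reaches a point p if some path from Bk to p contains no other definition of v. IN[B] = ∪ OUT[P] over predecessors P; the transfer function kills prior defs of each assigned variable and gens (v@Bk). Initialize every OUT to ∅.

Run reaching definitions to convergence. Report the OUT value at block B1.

Per-block solution:
  B0:   IN={a@B2, b@B2, c@B1, d@B0, d@B4, e@B1}   OUT={a@B2, b@B0, c@B0, d@B0, e@B1}
  B1:   IN={a@B2, b@B0, b@B4, c@B0, c@B1, d@B0, d@B4, e@B1, e@B3}   OUT={a@B1, b@B0, b@B4, c@B1, d@B0, d@B4, e@B1}
  B2:   IN={a@B1, b@B0, b@B4, c@B1, d@B0, d@B4, e@B1}   OUT={a@B2, b@B2, c@B1, d@B0, d@B4, e@B1}
  B3:   IN={a@B2, b@B0, b@B2, c@B0, c@B1, d@B0, d@B4, e@B1}   OUT={a@B2, b@B0, b@B2, c@B0, c@B1, d@B3, e@B3}
  B4:   IN={a@B2, b@B0, b@B2, c@B0, c@B1, d@B3, e@B3}   OUT={a@B2, b@B4, c@B0, c@B1, d@B4, e@B3}
  B5:   IN={a@B1, a@B2, b@B0, b@B2, b@B4, c@B0, c@B1, d@B0, d@B3, d@B4, e@B1, e@B3}   OUT={a@B5, b@B0, b@B2, b@B4, c@B0, c@B1, d@B0, d@B3, d@B4, e@B1, e@B3, f@B5}

Merge at B1: IN[B1] = OUT[B0] ⊔ OUT[B4] = {a@B2, b@B0, b@B4, c@B0, c@B1, d@B0, d@B4, e@B1, e@B3}
Applying B1's transfer function to that IN value gives OUT[B1] (row B1 above).

Answer: {a@B1, b@B0, b@B4, c@B1, d@B0, d@B4, e@B1}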